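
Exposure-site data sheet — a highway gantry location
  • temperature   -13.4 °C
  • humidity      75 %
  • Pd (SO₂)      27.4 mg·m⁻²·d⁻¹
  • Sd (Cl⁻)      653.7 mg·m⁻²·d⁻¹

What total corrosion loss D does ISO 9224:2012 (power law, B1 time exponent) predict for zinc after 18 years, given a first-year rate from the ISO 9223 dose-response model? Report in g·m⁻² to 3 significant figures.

D(18) = 84.4 g·m⁻²

zinc: f(T) = +0.038·(T−10) [T≤10 °C] = -0.8892
  SO₂ term: 0.0129·27.4^0.44·exp(0.046·75-0.8892) = 0.7167
  Cl⁻ term: 0.0175·653.7^0.57·exp(0.008·75+0.085·-13.4) = 0.4109
  r_corr = 0.7167 + 0.4109 = 1.128 μm/a
Power-law: D(18) = r_corr · 18^0.813
  D(18) = 1.128 × 18^0.813 = 1.128 × 10.48 = 11.82 μm
  Mass loss = 11.82 μm × 7.14 g/cm³ = 84.41 g·m⁻²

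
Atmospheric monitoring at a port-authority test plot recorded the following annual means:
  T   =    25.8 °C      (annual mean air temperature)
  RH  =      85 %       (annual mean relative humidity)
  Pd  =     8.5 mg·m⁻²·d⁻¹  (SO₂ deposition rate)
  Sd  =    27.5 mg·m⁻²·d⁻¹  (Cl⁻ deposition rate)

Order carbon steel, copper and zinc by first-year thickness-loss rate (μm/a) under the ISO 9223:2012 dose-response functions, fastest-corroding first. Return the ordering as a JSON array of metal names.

carbon steel: f(T) = -0.054·(T−10) [T>10 °C] = -0.8532
  Pd branch = 1.77·Pd^0.52·e^(0.02·RH+f) = 12.56 μm/a
  Sd branch = 0.102·Sd^0.62·e^(0.033·RH+0.04·T) = 36.93 μm/a
  sum: 12.56 + 36.93 → r_corr = 49.49 μm/a
copper: T>10 °C ⇒ hinge -0.080·(25.8−10) = -1.2640
  SO₂ term: 0.0053·8.5^0.26·exp(0.059·85-1.2640) = 0.3935
  Sd branch = 0.01025·Sd^0.27·e^(0.036·RH+0.049·T) = 1.894 μm/a
  sum: 0.3935 + 1.894 → r_corr = 2.287 μm/a
zinc: T>10 °C ⇒ hinge -0.071·(25.8−10) = -1.1218
  Pd branch = 0.0129·Pd^0.44·e^(0.046·RH+f) = 0.5376 μm/a
  Cl⁻ term: 0.0175·27.5^0.57·exp(0.008·85+0.085·25.8) = 2.047
  sum: 0.5376 + 2.047 → r_corr = 2.585 μm/a
Ordering by μm/a: carbon steel (49.5) > zinc (2.58) > copper (2.29)

["carbon steel", "zinc", "copper"]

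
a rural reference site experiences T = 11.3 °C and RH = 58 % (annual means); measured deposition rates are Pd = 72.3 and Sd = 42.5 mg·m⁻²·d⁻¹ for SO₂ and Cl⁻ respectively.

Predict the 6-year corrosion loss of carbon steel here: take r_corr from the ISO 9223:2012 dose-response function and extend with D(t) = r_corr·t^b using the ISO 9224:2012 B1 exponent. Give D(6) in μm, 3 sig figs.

carbon steel: f(T) = -0.054·(T−10) [T>10 °C] = -0.0702
  sulphur-dioxide contribution → 48.76 μm/a
  chloride contribution → 11.11 μm/a
  total first-year rate 59.87 μm/a
Power-law: D(6) = r_corr · 6^0.523
  D(6) = 59.87 × 6^0.523 = 59.87 × 2.553 = 152.8 μm

D(6) = 153 μm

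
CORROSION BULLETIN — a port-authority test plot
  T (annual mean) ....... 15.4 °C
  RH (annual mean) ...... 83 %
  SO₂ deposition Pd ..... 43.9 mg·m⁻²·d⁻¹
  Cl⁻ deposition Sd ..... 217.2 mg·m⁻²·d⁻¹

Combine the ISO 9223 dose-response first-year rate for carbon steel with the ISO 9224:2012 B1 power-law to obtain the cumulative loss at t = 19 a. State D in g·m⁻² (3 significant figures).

D(19) = 4.83e+03 g·m⁻²

carbon steel: f(T) = -0.054·(T−10) [T>10 °C] = -0.2916
  SO₂ term: 1.77·43.9^0.52·exp(0.02·83-0.2916) = 49.7
  Cl⁻ term: 0.102·217.2^0.62·exp(0.033·83+0.04·15.4) = 82.13
  sum: 49.7 + 82.13 → r_corr = 131.8 μm/a
ISO 9224: D(t) = r_corr · t^b with b = 0.523 (carbon steel, B1)
  D(19) = 131.8 × 19^0.523 = 131.8 × 4.664 = 614.9 μm
  Mass loss = 614.9 μm × 7.85 g/cm³ = 4827 g·m⁻²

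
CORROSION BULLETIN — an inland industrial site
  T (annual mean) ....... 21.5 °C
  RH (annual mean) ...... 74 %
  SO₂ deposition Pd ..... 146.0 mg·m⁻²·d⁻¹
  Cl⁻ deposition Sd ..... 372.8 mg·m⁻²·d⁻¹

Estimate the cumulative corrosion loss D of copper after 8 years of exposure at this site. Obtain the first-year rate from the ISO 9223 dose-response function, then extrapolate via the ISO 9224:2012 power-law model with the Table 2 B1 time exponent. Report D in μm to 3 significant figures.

D(8) = 10.8 μm

copper: f(T) = -0.080·(T−10) [T>10 °C] = -0.9200
  SO₂ term: 0.0053·146.0^0.26·exp(0.059·74-0.9200) = 0.6076
  Sd branch = 0.01025·Sd^0.27·e^(0.036·RH+0.049·T) = 2.087 μm/a
  r_corr = 0.6076 + 2.087 = 2.695 μm/a
Long-term exponent b (ISO 9224 Table 2, B1) = 0.667
  D(8) = 2.695 × 8^0.667 = 2.695 × 4.003 = 10.79 μm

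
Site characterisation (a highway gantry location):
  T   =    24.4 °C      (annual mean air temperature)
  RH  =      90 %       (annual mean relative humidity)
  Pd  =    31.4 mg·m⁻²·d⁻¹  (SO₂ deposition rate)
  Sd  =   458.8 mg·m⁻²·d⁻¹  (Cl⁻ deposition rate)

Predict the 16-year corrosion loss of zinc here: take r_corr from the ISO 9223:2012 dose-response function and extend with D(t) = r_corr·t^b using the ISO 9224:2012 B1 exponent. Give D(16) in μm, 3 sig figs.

D(16) = 102 μm

zinc: temperature factor f = -0.071·(14.4) = -1.0224
  SO₂ term: 0.0129·31.4^0.44·exp(0.046·90-1.0224) = 1.328
  Cl⁻ term: 0.0175·458.8^0.57·exp(0.008·90+0.085·24.4) = 9.41
  sum: 1.328 + 9.41 → r_corr = 10.74 μm/a
Power-law: D(16) = r_corr · 16^0.813
  D(16) = 10.74 × 16^0.813 = 10.74 × 9.527 = 102.3 μm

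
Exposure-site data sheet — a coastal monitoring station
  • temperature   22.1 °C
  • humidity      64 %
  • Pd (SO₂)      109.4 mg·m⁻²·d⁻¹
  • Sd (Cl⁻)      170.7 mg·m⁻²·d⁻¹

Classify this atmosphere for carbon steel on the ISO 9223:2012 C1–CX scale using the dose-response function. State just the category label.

C5

carbon steel: temperature factor f = -0.054·(12.1) = -0.6534
  sulphur-dioxide contribution → 38.05 μm/a
  chloride contribution → 49.4 μm/a
  total first-year rate 87.45 μm/a
ISO 9223 Table 2 (carbon steel): 80 < 87.5 ≤ 200 μm/a ⇒ C5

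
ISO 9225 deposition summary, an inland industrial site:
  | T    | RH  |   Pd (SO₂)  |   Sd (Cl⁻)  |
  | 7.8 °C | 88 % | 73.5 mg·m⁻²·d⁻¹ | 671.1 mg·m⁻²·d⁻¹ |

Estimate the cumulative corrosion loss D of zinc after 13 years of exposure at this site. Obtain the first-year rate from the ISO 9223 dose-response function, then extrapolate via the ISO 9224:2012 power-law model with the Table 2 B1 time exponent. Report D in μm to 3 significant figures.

zinc: f(T) = +0.038·(T−10) [T≤10 °C] = -0.0836
  Pd branch = 0.0129·Pd^0.44·e^(0.046·RH+f) = 4.503 μm/a
  Sd branch = 0.0175·Sd^0.57·e^(0.008·RH+0.085·T) = 2.805 μm/a
  sum: 4.503 + 2.805 → r_corr = 7.308 μm/a
Power-law: D(13) = r_corr · 13^0.813
  D(13) = 7.308 × 13^0.813 = 7.308 × 8.047 = 58.81 μm

D(13) = 58.8 μm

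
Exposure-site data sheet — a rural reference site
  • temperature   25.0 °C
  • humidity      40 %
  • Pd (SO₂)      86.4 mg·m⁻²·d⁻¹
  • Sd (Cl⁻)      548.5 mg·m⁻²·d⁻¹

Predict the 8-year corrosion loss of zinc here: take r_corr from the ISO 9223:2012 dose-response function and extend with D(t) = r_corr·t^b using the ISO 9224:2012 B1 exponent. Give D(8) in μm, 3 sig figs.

D(8) = 40.9 μm

zinc: T>10 °C ⇒ hinge -0.071·(25.0−10) = -1.0650
  Pd branch = 0.0129·Pd^0.44·e^(0.046·RH+f) = 0.1992 μm/a
  Sd branch = 0.0175·Sd^0.57·e^(0.008·RH+0.085·T) = 7.349 μm/a
  sum: 0.1992 + 7.349 → r_corr = 7.548 μm/a
Power-law: D(8) = r_corr · 8^0.813
  D(8) = 7.548 × 8^0.813 = 7.548 × 5.423 = 40.93 μm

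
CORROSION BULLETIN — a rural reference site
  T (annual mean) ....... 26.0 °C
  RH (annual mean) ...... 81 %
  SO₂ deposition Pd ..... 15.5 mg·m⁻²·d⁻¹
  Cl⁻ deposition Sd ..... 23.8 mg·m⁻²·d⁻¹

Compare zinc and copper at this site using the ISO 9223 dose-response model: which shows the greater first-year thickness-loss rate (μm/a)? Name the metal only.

zinc: T>10 °C ⇒ hinge -0.071·(26.0−10) = -1.1360
  sulphur-dioxide contribution → 0.5743 μm/a
  chloride contribution → 1.857 μm/a
  total first-year rate 2.432 μm/a
copper: f(T) = -0.080·(T−10) [T>10 °C] = -1.2800
  sulphur-dioxide contribution → 0.3576 μm/a
  chloride contribution → 1.593 μm/a
  total first-year rate 1.95 μm/a
Ordering by μm/a: zinc (2.43) > copper (1.95)

zinc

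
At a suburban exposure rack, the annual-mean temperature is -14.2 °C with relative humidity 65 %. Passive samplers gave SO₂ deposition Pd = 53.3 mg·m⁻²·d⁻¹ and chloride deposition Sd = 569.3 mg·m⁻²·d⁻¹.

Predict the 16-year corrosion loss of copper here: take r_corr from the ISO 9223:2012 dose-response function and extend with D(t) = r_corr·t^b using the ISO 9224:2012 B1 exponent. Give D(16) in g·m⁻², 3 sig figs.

copper: f(T) = +0.126·(T−10) [T≤10 °C] = -3.0492
  Pd branch = 0.0053·Pd^0.26·e^(0.059·RH+f) = 0.0327 μm/a
  Sd branch = 0.01025·Sd^0.27·e^(0.036·RH+0.049·T) = 0.2943 μm/a
  sum: 0.0327 + 0.2943 → r_corr = 0.327 μm/a
ISO 9224: D(t) = r_corr · t^b with b = 0.667 (copper, B1)
  D(16) = 0.327 × 16^0.667 = 0.327 × 6.355 = 2.078 μm
  Mass loss = 2.078 μm × 8.96 g/cm³ = 18.62 g·m⁻²

D(16) = 18.6 g·m⁻²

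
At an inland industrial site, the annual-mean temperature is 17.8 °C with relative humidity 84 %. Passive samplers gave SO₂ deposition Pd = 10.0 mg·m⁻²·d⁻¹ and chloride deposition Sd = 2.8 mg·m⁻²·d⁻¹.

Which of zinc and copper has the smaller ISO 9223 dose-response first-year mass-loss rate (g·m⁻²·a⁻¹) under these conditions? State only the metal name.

zinc: f(T) = -0.071·(T−10) [T>10 °C] = -0.5538
  Pd branch = 0.0129·Pd^0.44·e^(0.046·RH+f) = 0.9732 μm/a
  Cl⁻ term: 0.0175·2.8^0.57·exp(0.008·84+0.085·17.8) = 0.2798
  r_corr = 0.9732 + 0.2798 = 1.253 μm/a
  mass loss = 1.253 μm/a × 7.14 g/cm³ = 8.946 g·m⁻²·a⁻¹
copper: f(T) = -0.080·(T−10) [T>10 °C] = -0.6240
  SO₂ term: 0.0053·10.0^0.26·exp(0.059·84-0.6240) = 0.7339
  Sd branch = 0.01025·Sd^0.27·e^(0.036·RH+0.049·T) = 0.6661 μm/a
  sum: 0.7339 + 0.6661 → r_corr = 1.4 μm/a
  mass loss = 1.4 μm/a × 8.96 g/cm³ = 12.54 g·m⁻²·a⁻¹
Ordering by g·m⁻²·a⁻¹: copper (12.5) > zinc (8.95)

zinc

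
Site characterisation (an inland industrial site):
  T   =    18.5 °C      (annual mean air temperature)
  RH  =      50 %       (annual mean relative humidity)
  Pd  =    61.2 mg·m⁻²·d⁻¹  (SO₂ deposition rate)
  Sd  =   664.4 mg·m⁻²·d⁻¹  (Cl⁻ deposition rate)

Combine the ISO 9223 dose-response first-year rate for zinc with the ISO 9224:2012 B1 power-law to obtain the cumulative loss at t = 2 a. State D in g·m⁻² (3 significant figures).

zinc: T>10 °C ⇒ hinge -0.071·(18.5−10) = -0.6035
  Pd branch = 0.0129·Pd^0.44·e^(0.046·RH+f) = 0.4301 μm/a
  Sd branch = 0.0175·Sd^0.57·e^(0.008·RH+0.085·T) = 5.111 μm/a
  sum: 0.4301 + 5.111 → r_corr = 5.541 μm/a
Long-term exponent b (ISO 9224 Table 2, B1) = 0.813
  D(2) = 5.541 × 2^0.813 = 5.541 × 1.757 = 9.734 μm
  Mass loss = 9.734 μm × 7.14 g/cm³ = 69.5 g·m⁻²

D(2) = 69.5 g·m⁻²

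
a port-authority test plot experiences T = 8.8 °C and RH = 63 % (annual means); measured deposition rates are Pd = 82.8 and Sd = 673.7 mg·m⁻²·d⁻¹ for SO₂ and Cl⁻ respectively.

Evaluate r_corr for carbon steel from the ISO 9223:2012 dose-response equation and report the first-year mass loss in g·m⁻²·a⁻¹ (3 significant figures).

carbon steel: f(T) = +0.150·(T−10) [T≤10 °C] = -0.1800
  SO₂ term: 1.77·82.8^0.52·exp(0.02·63-0.1800) = 51.81
  Cl⁻ term: 0.102·673.7^0.62·exp(0.033·63+0.04·8.8) = 65.77
  sum: 51.81 + 65.77 → r_corr = 117.6 μm/a
Convert to mass loss: 117.6 μm/a × 7.85 g/cm³ = 923 g·m⁻²·a⁻¹

r_corr = 923 g·m⁻²·a⁻¹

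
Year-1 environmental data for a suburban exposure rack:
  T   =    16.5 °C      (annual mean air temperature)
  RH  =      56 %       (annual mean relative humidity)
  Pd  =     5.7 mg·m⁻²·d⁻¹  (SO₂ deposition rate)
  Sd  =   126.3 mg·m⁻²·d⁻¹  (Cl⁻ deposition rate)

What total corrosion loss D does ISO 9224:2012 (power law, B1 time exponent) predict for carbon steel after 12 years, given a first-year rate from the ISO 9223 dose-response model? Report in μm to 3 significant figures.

carbon steel: temperature factor f = -0.054·(6.5) = -0.3510
  sulphur-dioxide contribution → 9.441 μm/a
  chloride contribution → 25.16 μm/a
  total first-year rate 34.6 μm/a
ISO 9224: D(t) = r_corr · t^b with b = 0.523 (carbon steel, B1)
  D(12) = 34.6 × 12^0.523 = 34.6 × 3.668 = 126.9 μm

D(12) = 127 μm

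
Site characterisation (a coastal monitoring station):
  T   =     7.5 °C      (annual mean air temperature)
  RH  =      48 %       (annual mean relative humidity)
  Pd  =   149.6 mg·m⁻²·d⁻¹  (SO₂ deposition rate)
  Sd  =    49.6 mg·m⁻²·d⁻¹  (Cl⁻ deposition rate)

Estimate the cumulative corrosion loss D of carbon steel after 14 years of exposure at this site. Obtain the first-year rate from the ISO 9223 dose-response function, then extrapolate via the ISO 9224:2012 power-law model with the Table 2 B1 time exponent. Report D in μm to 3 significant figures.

carbon steel: temperature factor f = +0.150·(-2.5) = -0.3750
  SO₂ term: 1.77·149.6^0.52·exp(0.02·48-0.3750) = 42.95
  Cl⁻ term: 0.102·49.6^0.62·exp(0.033·48+0.04·7.5) = 7.551
  sum: 42.95 + 7.551 → r_corr = 50.5 μm/a
Long-term exponent b (ISO 9224 Table 2, B1) = 0.523
  D(14) = 50.5 × 14^0.523 = 50.5 × 3.976 = 200.8 μm

D(14) = 201 μm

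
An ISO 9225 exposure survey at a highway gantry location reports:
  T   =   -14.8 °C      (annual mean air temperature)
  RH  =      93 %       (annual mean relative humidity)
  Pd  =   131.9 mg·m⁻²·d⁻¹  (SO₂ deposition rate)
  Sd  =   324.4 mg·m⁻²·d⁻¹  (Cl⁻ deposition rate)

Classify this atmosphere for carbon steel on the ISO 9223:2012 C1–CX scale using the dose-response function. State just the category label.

C3

carbon steel: T≤10 °C ⇒ hinge +0.150·(-14.8−10) = -3.7200
  SO₂ term: 1.77·131.9^0.52·exp(0.02·93-3.7200) = 3.489
  Sd branch = 0.102·Sd^0.62·e^(0.033·RH+0.04·T) = 43.77 μm/a
  r_corr = 3.489 + 43.77 = 47.26 μm/a
Category bounds: 25…50 μm/a bracket r_corr ⇒ C3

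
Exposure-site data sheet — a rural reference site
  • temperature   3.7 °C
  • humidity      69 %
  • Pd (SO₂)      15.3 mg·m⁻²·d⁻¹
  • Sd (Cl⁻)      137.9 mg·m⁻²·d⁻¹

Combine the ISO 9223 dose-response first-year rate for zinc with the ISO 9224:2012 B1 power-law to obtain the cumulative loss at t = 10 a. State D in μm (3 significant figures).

zinc: T≤10 °C ⇒ hinge +0.038·(3.7−10) = -0.2394
  SO₂ term: 0.0129·15.3^0.44·exp(0.046·69-0.2394) = 0.806
  Cl⁻ term: 0.0175·137.9^0.57·exp(0.008·69+0.085·3.7) = 0.6901
  sum: 0.806 + 0.6901 → r_corr = 1.496 μm/a
ISO 9224: D(t) = r_corr · t^b with b = 0.813 (zinc, B1)
  D(10) = 1.496 × 10^0.813 = 1.496 × 6.501 = 9.727 μm

D(10) = 9.73 μm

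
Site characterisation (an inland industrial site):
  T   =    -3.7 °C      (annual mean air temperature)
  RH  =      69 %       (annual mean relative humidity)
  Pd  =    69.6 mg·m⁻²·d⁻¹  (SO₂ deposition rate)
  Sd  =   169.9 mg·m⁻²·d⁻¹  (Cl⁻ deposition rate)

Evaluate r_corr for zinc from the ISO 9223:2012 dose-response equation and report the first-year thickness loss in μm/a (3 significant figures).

r_corr = 1.60 μm/a

zinc: temperature factor f = +0.038·(-13.7) = -0.5206
  sulphur-dioxide contribution → 1.185 μm/a
  chloride contribution → 0.4144 μm/a
  ⇒ r_corr(zinc) = 1.599 μm/a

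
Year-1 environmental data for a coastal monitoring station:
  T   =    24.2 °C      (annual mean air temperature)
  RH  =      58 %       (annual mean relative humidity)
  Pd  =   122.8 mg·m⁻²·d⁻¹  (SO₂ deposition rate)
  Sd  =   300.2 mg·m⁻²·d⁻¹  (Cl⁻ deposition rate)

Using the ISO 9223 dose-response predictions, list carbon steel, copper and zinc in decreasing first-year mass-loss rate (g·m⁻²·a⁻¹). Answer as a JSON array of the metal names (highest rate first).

carbon steel: f(T) = -0.054·(T−10) [T>10 °C] = -0.7668
  sulphur-dioxide contribution → 32 μm/a
  chloride contribution → 62.55 μm/a
  ⇒ r_corr(carbon steel) = 94.55 μm/a
  mass loss = 94.55 μm/a × 7.85 g/cm³ = 742.2 g·m⁻²·a⁻¹
copper: f(T) = -0.080·(T−10) [T>10 °C] = -1.1360
  sulphur-dioxide contribution → 0.1821 μm/a
  chloride contribution → 1.263 μm/a
  ⇒ r_corr(copper) = 1.445 μm/a
  mass loss = 1.445 μm/a × 8.96 g/cm³ = 12.95 g·m⁻²·a⁻¹
zinc: f(T) = -0.071·(T−10) [T>10 °C] = -1.0082
  sulphur-dioxide contribution → 0.5632 μm/a
  chloride contribution → 5.624 μm/a
  ⇒ r_corr(zinc) = 6.187 μm/a
  mass loss = 6.187 μm/a × 7.14 g/cm³ = 44.17 g·m⁻²·a⁻¹
Ordering by g·m⁻²·a⁻¹: carbon steel (742) > zinc (44.2) > copper (12.9)

["carbon steel", "zinc", "copper"]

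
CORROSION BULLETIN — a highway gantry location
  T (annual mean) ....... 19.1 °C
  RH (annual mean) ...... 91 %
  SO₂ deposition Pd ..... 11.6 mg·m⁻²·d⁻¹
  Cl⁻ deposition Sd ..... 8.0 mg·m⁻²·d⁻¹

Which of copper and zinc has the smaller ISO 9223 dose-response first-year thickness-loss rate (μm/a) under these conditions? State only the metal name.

zinc

copper: T>10 °C ⇒ hinge -0.080·(19.1−10) = -0.7280
  sulphur-dioxide contribution → 1.039 μm/a
  chloride contribution → 1.213 μm/a
  total first-year rate 2.252 μm/a
zinc: temperature factor f = -0.071·(9.1) = -0.6461
  sulphur-dioxide contribution → 1.307 μm/a
  chloride contribution → 0.6012 μm/a
  total first-year rate 1.908 μm/a
Ordering by μm/a: copper (2.25) > zinc (1.91)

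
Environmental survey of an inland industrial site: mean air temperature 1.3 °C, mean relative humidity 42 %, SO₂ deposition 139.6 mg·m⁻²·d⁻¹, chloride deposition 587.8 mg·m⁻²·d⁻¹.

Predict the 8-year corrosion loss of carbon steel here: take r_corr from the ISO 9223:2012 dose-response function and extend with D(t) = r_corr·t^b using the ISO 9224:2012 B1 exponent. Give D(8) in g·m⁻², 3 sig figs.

carbon steel: f(T) = +0.150·(T−10) [T≤10 °C] = -1.3050
  SO₂ term: 1.77·139.6^0.52·exp(0.02·42-1.3050) = 14.5
  Cl⁻ term: 0.102·587.8^0.62·exp(0.033·42+0.04·1.3) = 22.39
  r_corr = 14.5 + 22.39 = 36.89 μm/a
Power-law: D(8) = r_corr · 8^0.523
  D(8) = 36.89 × 8^0.523 = 36.89 × 2.967 = 109.4 μm
  Mass loss = 109.4 μm × 7.85 g/cm³ = 859.2 g·m⁻²

D(8) = 859 g·m⁻²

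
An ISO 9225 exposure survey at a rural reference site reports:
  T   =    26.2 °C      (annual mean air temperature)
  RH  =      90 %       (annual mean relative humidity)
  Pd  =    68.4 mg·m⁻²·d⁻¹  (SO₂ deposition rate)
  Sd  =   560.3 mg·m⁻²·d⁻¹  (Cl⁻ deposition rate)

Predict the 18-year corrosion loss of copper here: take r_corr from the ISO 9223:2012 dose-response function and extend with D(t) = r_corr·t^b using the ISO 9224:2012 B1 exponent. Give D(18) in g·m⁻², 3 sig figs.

D(18) = 376 g·m⁻²

copper: T>10 °C ⇒ hinge -0.080·(26.2−10) = -1.2960
  Pd branch = 0.0053·Pd^0.26·e^(0.059·RH+f) = 0.8803 μm/a
  Sd branch = 0.01025·Sd^0.27·e^(0.036·RH+0.049·T) = 5.217 μm/a
  r_corr = 0.8803 + 5.217 = 6.098 μm/a
ISO 9224: D(t) = r_corr · t^b with b = 0.667 (copper, B1)
  D(18) = 6.098 × 18^0.667 = 6.098 × 6.875 = 41.92 μm
  Mass loss = 41.92 μm × 8.96 g/cm³ = 375.6 g·m⁻²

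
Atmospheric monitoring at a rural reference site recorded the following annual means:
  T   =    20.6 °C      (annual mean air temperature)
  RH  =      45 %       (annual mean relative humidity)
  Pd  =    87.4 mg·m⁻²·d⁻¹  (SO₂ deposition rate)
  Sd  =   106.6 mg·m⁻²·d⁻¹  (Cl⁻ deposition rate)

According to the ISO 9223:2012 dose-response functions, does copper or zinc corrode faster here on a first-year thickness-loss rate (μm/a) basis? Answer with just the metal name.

copper: f(T) = -0.080·(T−10) [T>10 °C] = -0.8480
  SO₂ term: 0.0053·87.4^0.26·exp(0.059·45-0.8480) = 0.1032
  Cl⁻ term: 0.01025·106.6^0.27·exp(0.036·45+0.049·20.6) = 0.5014
  sum: 0.1032 + 0.5014 → r_corr = 0.6046 μm/a
zinc: T>10 °C ⇒ hinge -0.071·(20.6−10) = -0.7526
  Pd branch = 0.0129·Pd^0.44·e^(0.046·RH+f) = 0.3443 μm/a
  Cl⁻ term: 0.0175·106.6^0.57·exp(0.008·45+0.085·20.6) = 2.068
  r_corr = 0.3443 + 2.068 = 2.413 μm/a
Ordering by μm/a: zinc (2.41) > copper (0.605)

zinc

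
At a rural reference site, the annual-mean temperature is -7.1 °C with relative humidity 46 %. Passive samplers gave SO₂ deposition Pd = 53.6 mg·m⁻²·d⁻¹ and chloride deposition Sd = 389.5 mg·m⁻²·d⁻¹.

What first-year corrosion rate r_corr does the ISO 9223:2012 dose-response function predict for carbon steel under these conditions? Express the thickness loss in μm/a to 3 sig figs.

r_corr = 16.9 μm/a

carbon steel: f(T) = +0.150·(T−10) [T≤10 °C] = -2.5650
  SO₂ term: 1.77·53.6^0.52·exp(0.02·46-2.5650) = 2.708
  Sd branch = 0.102·Sd^0.62·e^(0.033·RH+0.04·T) = 14.15 μm/a
  sum: 2.708 + 14.15 → r_corr = 16.85 μm/a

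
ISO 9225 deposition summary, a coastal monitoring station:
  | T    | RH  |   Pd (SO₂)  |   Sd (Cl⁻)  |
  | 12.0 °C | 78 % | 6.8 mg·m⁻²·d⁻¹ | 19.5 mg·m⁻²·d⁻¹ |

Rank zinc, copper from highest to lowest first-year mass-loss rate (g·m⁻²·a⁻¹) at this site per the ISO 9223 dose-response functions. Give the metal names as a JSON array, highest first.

["copper", "zinc"]

zinc: T>10 °C ⇒ hinge -0.071·(12.0−10) = -0.1420
  SO₂ term: 0.0129·6.8^0.44·exp(0.046·78-0.1420) = 0.9407
  Cl⁻ term: 0.0175·19.5^0.57·exp(0.008·78+0.085·12.0) = 0.4924
  sum: 0.9407 + 0.4924 → r_corr = 1.433 μm/a
  mass loss = 1.433 μm/a × 7.14 g/cm³ = 10.23 g·m⁻²·a⁻¹
copper: temperature factor f = -0.080·(2.0) = -0.1600
  SO₂ term: 0.0053·6.8^0.26·exp(0.059·78-0.1600) = 0.7411
  Sd branch = 0.01025·Sd^0.27·e^(0.036·RH+0.049·T) = 0.6822 μm/a
  sum: 0.7411 + 0.6822 → r_corr = 1.423 μm/a
  mass loss = 1.423 μm/a × 8.96 g/cm³ = 12.75 g·m⁻²·a⁻¹
Ordering by g·m⁻²·a⁻¹: copper (12.8) > zinc (10.2)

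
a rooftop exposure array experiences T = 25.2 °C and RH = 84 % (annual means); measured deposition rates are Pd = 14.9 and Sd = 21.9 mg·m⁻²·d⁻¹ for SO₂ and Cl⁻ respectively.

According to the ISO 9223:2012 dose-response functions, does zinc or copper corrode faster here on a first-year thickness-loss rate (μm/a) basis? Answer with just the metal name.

zinc

zinc: f(T) = -0.071·(T−10) [T>10 °C] = -1.0792
  Pd branch = 0.0129·Pd^0.44·e^(0.046·RH+f) = 0.6858 μm/a
  Sd branch = 0.0175·Sd^0.57·e^(0.008·RH+0.085·T) = 1.695 μm/a
  sum: 0.6858 + 1.695 → r_corr = 2.381 μm/a
copper: temperature factor f = -0.080·(15.2) = -1.2160
  SO₂ term: 0.0053·14.9^0.26·exp(0.059·84-1.2160) = 0.4504
  Cl⁻ term: 0.01025·21.9^0.27·exp(0.036·84+0.049·25.2) = 1.668
  r_corr = 0.4504 + 1.668 = 2.118 μm/a
Ordering by μm/a: zinc (2.38) > copper (2.12)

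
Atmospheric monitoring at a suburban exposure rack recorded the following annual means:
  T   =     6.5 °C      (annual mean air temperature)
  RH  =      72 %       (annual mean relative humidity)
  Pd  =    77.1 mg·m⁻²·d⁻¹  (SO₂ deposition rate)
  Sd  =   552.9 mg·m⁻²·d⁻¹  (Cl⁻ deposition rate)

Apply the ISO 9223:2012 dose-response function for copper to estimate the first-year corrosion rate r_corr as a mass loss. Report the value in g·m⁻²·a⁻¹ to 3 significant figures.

r_corr = 15.9 g·m⁻²·a⁻¹

copper: f(T) = +0.126·(T−10) [T≤10 °C] = -0.4410
  Pd branch = 0.0053·Pd^0.26·e^(0.059·RH+f) = 0.7384 μm/a
  Sd branch = 0.01025·Sd^0.27·e^(0.036·RH+0.049·T) = 1.036 μm/a
  r_corr = 0.7384 + 1.036 = 1.774 μm/a
Convert to mass loss: 1.774 μm/a × 8.96 g/cm³ = 15.9 g·m⁻²·a⁻¹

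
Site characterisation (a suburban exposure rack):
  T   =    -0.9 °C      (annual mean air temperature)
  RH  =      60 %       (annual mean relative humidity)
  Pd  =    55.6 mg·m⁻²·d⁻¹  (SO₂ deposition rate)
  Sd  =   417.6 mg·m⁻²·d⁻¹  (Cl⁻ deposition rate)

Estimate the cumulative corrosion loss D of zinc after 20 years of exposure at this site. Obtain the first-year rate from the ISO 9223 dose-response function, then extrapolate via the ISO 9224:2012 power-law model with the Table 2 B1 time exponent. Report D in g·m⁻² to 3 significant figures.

D(20) = 131 g·m⁻²

zinc: temperature factor f = +0.038·(-10.9) = -0.4142
  SO₂ term: 0.0129·55.6^0.44·exp(0.046·60-0.4142) = 0.7892
  Sd branch = 0.0175·Sd^0.57·e^(0.008·RH+0.085·T) = 0.8168 μm/a
  r_corr = 0.7892 + 0.8168 = 1.606 μm/a
Power-law: D(20) = r_corr · 20^0.813
  D(20) = 1.606 × 20^0.813 = 1.606 × 11.42 = 18.34 μm
  Mass loss = 18.34 μm × 7.14 g/cm³ = 131 g·m⁻²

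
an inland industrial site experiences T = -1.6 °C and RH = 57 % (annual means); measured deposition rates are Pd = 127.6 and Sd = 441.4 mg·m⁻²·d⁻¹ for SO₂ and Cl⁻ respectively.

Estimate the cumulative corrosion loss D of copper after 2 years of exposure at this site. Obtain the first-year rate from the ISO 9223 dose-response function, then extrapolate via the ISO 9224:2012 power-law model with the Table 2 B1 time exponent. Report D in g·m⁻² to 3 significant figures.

D(2) = 7.21 g·m⁻²

copper: temperature factor f = +0.126·(-11.6) = -1.4616
  SO₂ term: 0.0053·127.6^0.26·exp(0.059·57-1.4616) = 0.1252
  Sd branch = 0.01025·Sd^0.27·e^(0.036·RH+0.049·T) = 0.3819 μm/a
  sum: 0.1252 + 0.3819 → r_corr = 0.5071 μm/a
ISO 9224: D(t) = r_corr · t^b with b = 0.667 (copper, B1)
  D(2) = 0.5071 × 2^0.667 = 0.5071 × 1.588 = 0.8051 μm
  Mass loss = 0.8051 μm × 8.96 g/cm³ = 7.214 g·m⁻²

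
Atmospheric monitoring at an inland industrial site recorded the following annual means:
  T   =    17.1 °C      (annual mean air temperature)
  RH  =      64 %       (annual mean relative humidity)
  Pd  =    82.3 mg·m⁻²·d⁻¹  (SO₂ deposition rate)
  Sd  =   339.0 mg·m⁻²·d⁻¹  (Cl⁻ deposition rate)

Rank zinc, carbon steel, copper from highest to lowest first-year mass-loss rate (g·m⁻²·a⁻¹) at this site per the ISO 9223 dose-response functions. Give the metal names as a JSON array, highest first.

["carbon steel", "zinc", "copper"]

zinc: T>10 °C ⇒ hinge -0.071·(17.1−10) = -0.5041
  sulphur-dioxide contribution → 1.03 μm/a
  chloride contribution → 3.458 μm/a
  ⇒ r_corr(zinc) = 4.489 μm/a
  mass loss = 4.489 μm/a × 7.14 g/cm³ = 32.05 g·m⁻²·a⁻¹
carbon steel: f(T) = -0.054·(T−10) [T>10 °C] = -0.3834
  sulphur-dioxide contribution → 42.99 μm/a
  chloride contribution → 61.89 μm/a
  total first-year rate 104.9 μm/a
  mass loss = 104.9 μm/a × 7.85 g/cm³ = 823.3 g·m⁻²·a⁻¹
copper: temperature factor f = -0.080·(7.1) = -0.5680
  sulphur-dioxide contribution → 0.4126 μm/a
  chloride contribution → 1.144 μm/a
  total first-year rate 1.556 μm/a
  mass loss = 1.556 μm/a × 8.96 g/cm³ = 13.95 g·m⁻²·a⁻¹
Ordering by g·m⁻²·a⁻¹: carbon steel (823) > zinc (32) > copper (13.9)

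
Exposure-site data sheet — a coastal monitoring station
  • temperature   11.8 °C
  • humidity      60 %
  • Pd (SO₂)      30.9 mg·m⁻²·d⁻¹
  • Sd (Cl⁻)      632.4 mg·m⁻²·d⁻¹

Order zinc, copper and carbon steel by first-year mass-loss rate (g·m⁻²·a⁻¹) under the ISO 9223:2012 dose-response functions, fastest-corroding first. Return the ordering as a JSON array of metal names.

["carbon steel", "zinc", "copper"]

zinc: temperature factor f = -0.071·(1.8) = -0.1278
  sulphur-dioxide contribution → 0.8116 μm/a
  chloride contribution → 3.046 μm/a
  ⇒ r_corr(zinc) = 3.857 μm/a
  mass loss = 3.857 μm/a × 7.14 g/cm³ = 27.54 g·m⁻²·a⁻¹
copper: T>10 °C ⇒ hinge -0.080·(11.8−10) = -0.1440
  sulphur-dioxide contribution → 0.3859 μm/a
  chloride contribution → 0.904 μm/a
  ⇒ r_corr(copper) = 1.29 μm/a
  mass loss = 1.29 μm/a × 8.96 g/cm³ = 11.56 g·m⁻²·a⁻¹
carbon steel: f(T) = -0.054·(T−10) [T>10 °C] = -0.0972
  sulphur-dioxide contribution → 31.75 μm/a
  chloride contribution → 64.58 μm/a
  total first-year rate 96.33 μm/a
  mass loss = 96.33 μm/a × 7.85 g/cm³ = 756.2 g·m⁻²·a⁻¹
Ordering by g·m⁻²·a⁻¹: carbon steel (756) > zinc (27.5) > copper (11.6)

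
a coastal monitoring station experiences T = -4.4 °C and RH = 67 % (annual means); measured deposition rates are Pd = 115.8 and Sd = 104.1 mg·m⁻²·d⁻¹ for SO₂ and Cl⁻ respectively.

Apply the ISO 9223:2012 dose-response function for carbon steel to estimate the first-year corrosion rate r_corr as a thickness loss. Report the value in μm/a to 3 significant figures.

carbon steel: T≤10 °C ⇒ hinge +0.150·(-4.4−10) = -2.1600
  SO₂ term: 1.77·115.8^0.52·exp(0.02·67-2.1600) = 9.225
  Cl⁻ term: 0.102·104.1^0.62·exp(0.033·67+0.04·-4.4) = 13.91
  r_corr = 9.225 + 13.91 = 23.13 μm/a

r_corr = 23.1 μm/a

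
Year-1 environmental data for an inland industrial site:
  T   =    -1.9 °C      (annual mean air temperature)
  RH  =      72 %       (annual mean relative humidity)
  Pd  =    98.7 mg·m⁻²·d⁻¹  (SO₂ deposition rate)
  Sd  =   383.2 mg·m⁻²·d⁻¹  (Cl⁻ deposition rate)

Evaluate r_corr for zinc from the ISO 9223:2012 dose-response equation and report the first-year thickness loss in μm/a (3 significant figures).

zinc: f(T) = +0.038·(T−10) [T≤10 °C] = -0.4522
  Pd branch = 0.0129·Pd^0.44·e^(0.046·RH+f) = 1.699 μm/a
  Sd branch = 0.0175·Sd^0.57·e^(0.008·RH+0.085·T) = 0.7863 μm/a
  r_corr = 1.699 + 0.7863 = 2.485 μm/a

r_corr = 2.48 μm/a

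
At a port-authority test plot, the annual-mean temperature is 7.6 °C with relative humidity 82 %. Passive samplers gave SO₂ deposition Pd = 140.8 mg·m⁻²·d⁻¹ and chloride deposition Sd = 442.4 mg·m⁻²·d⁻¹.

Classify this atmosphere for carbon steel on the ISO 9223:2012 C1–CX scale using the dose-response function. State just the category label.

carbon steel: T≤10 °C ⇒ hinge +0.150·(7.6−10) = -0.3600
  SO₂ term: 1.77·140.8^0.52·exp(0.02·82-0.3600) = 83.4
  Sd branch = 0.102·Sd^0.62·e^(0.033·RH+0.04·T) = 90.41 μm/a
  r_corr = 83.4 + 90.41 = 173.8 μm/a
Category bounds: 80…200 μm/a bracket r_corr ⇒ C5

C5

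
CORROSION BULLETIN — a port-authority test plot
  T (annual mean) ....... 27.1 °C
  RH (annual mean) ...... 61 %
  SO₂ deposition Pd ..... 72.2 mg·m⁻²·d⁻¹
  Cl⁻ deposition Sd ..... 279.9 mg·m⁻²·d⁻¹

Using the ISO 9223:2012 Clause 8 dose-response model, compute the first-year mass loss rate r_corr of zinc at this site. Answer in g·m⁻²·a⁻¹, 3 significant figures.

zinc: T>10 °C ⇒ hinge -0.071·(27.1−10) = -1.2141
  sulphur-dioxide contribution → 0.4166 μm/a
  chloride contribution → 7.082 μm/a
  total first-year rate 7.499 μm/a
Convert to mass loss: 7.499 μm/a × 7.14 g/cm³ = 53.54 g·m⁻²·a⁻¹

r_corr = 53.5 g·m⁻²·a⁻¹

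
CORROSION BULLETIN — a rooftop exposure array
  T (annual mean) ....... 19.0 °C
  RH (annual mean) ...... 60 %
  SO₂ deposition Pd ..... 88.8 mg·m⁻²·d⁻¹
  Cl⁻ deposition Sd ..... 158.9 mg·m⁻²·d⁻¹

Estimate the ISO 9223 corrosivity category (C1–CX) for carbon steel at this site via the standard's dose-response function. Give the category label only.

carbon steel: f(T) = -0.054·(T−10) [T>10 °C] = -0.4860
  SO₂ term: 1.77·88.8^0.52·exp(0.02·60-0.4860) = 37.26
  Sd branch = 0.102·Sd^0.62·e^(0.033·RH+0.04·T) = 36.58 μm/a
  r_corr = 37.26 + 36.58 = 73.84 μm/a
73.8 μm/a falls in (50, 80] for carbon steel → category C4

C4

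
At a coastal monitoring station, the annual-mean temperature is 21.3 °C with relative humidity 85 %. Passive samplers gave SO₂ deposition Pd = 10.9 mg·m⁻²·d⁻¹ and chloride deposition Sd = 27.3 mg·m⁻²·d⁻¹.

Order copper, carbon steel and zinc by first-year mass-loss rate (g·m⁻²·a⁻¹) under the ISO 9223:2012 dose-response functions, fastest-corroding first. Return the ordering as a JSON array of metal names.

copper: f(T) = -0.080·(T−10) [T>10 °C] = -0.9040
  Pd branch = 0.0053·Pd^0.26·e^(0.059·RH+f) = 0.6017 μm/a
  Sd branch = 0.01025·Sd^0.27·e^(0.036·RH+0.049·T) = 1.516 μm/a
  sum: 0.6017 + 1.516 → r_corr = 2.118 μm/a
  mass loss = 2.118 μm/a × 8.96 g/cm³ = 18.97 g·m⁻²·a⁻¹
carbon steel: temperature factor f = -0.054·(11.3) = -0.6102
  SO₂ term: 1.77·10.9^0.52·exp(0.02·85-0.6102) = 18.23
  Sd branch = 0.102·Sd^0.62·e^(0.033·RH+0.04·T) = 30.71 μm/a
  r_corr = 18.23 + 30.71 = 48.93 μm/a
  mass loss = 48.93 μm/a × 7.85 g/cm³ = 384.1 g·m⁻²·a⁻¹
zinc: T>10 °C ⇒ hinge -0.071·(21.3−10) = -0.8023
  Pd branch = 0.0129·Pd^0.44·e^(0.046·RH+f) = 0.8255 μm/a
  Cl⁻ term: 0.0175·27.3^0.57·exp(0.008·85+0.085·21.3) = 1.391
  sum: 0.8255 + 1.391 → r_corr = 2.216 μm/a
  mass loss = 2.216 μm/a × 7.14 g/cm³ = 15.82 g·m⁻²·a⁻¹
Ordering by g·m⁻²·a⁻¹: carbon steel (384) > copper (19) > zinc (15.8)

["carbon steel", "copper", "zinc"]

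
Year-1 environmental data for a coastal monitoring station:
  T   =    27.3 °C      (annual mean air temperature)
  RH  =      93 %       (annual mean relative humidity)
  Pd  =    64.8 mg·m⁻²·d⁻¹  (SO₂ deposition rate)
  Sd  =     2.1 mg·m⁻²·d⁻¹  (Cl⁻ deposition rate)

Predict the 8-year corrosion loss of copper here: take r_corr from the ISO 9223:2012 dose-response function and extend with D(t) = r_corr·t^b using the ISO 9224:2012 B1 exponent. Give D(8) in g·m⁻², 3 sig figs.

D(8) = 82.7 g·m⁻²

copper: T>10 °C ⇒ hinge -0.080·(27.3−10) = -1.3840
  SO₂ term: 0.0053·64.8^0.26·exp(0.059·93-1.3840) = 0.9488
  Sd branch = 0.01025·Sd^0.27·e^(0.036·RH+0.049·T) = 1.357 μm/a
  sum: 0.9488 + 1.357 → r_corr = 2.306 μm/a
Power-law: D(8) = r_corr · 8^0.667
  D(8) = 2.306 × 8^0.667 = 2.306 × 4.003 = 9.231 μm
  Mass loss = 9.231 μm × 8.96 g/cm³ = 82.71 g·m⁻²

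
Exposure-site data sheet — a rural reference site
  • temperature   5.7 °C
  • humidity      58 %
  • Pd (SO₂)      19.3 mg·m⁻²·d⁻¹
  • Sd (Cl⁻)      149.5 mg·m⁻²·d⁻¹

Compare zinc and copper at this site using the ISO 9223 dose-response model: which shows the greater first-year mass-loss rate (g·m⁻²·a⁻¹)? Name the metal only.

zinc: f(T) = +0.038·(T−10) [T≤10 °C] = -0.1634
  Pd branch = 0.0129·Pd^0.44·e^(0.046·RH+f) = 0.5807 μm/a
  Cl⁻ term: 0.0175·149.5^0.57·exp(0.008·58+0.085·5.7) = 0.7844
  r_corr = 0.5807 + 0.7844 = 1.365 μm/a
  mass loss = 1.365 μm/a × 7.14 g/cm³ = 9.747 g·m⁻²·a⁻¹
copper: temperature factor f = +0.126·(-4.3) = -0.5418
  SO₂ term: 0.0053·19.3^0.26·exp(0.059·58-0.5418) = 0.2039
  Sd branch = 0.01025·Sd^0.27·e^(0.036·RH+0.049·T) = 0.4227 μm/a
  sum: 0.2039 + 0.4227 → r_corr = 0.6265 μm/a
  mass loss = 0.6265 μm/a × 8.96 g/cm³ = 5.614 g·m⁻²·a⁻¹
Ordering by g·m⁻²·a⁻¹: zinc (9.75) > copper (5.61)

zinc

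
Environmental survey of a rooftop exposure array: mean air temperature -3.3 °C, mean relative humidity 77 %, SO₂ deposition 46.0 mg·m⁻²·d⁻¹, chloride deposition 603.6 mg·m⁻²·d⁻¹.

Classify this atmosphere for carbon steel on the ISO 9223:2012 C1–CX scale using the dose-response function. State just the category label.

C4

carbon steel: temperature factor f = +0.150·(-13.3) = -1.9950
  sulphur-dioxide contribution → 8.222 μm/a
  chloride contribution → 60.1 μm/a
  total first-year rate 68.32 μm/a
68.3 μm/a falls in (50, 80] for carbon steel → category C4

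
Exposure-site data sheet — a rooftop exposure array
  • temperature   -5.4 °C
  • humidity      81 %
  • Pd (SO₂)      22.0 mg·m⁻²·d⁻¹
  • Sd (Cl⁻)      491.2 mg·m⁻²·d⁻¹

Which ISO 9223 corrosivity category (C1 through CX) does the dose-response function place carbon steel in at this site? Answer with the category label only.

C4

carbon steel: f(T) = +0.150·(T−10) [T≤10 °C] = -2.3100
  SO₂ term: 1.77·22.0^0.52·exp(0.02·81-2.3100) = 4.43
  Cl⁻ term: 0.102·491.2^0.62·exp(0.033·81+0.04·-5.4) = 55.49
  r_corr = 4.43 + 55.49 = 59.92 μm/a
ISO 9223 Table 2 (carbon steel): 50 < 59.9 ≤ 80 μm/a ⇒ C4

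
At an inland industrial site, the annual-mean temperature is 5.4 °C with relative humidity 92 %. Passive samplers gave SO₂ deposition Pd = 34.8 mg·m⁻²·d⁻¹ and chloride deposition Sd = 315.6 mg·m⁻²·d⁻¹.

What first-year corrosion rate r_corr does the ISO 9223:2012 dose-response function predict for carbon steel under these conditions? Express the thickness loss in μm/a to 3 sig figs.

r_corr = 129 μm/a

carbon steel: T≤10 °C ⇒ hinge +0.150·(5.4−10) = -0.6900
  sulphur-dioxide contribution → 35.4 μm/a
  chloride contribution → 93.41 μm/a
  ⇒ r_corr(carbon steel) = 128.8 μm/a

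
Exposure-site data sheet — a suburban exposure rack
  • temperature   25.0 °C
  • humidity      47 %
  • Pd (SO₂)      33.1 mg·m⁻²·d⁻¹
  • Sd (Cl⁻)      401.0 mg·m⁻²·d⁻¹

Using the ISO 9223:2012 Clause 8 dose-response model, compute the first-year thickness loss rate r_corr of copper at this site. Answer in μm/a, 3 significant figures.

r_corr = 1.02 μm/a

copper: temperature factor f = -0.080·(15.0) = -1.2000
  SO₂ term: 0.0053·33.1^0.26·exp(0.059·47-1.2000) = 0.06347
  Cl⁻ term: 0.01025·401.0^0.27·exp(0.036·47+0.049·25.0) = 0.9559
  sum: 0.06347 + 0.9559 → r_corr = 1.019 μm/a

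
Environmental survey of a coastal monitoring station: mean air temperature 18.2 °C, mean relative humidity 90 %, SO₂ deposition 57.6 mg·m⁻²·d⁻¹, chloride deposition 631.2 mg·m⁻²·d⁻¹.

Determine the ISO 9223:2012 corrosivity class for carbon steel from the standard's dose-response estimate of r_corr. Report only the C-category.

carbon steel: T>10 °C ⇒ hinge -0.054·(18.2−10) = -0.4428
  sulphur-dioxide contribution → 56.6 μm/a
  chloride contribution → 224.2 μm/a
  total first-year rate 280.8 μm/a
281 μm/a falls in (200, 700] for carbon steel → category CX

CX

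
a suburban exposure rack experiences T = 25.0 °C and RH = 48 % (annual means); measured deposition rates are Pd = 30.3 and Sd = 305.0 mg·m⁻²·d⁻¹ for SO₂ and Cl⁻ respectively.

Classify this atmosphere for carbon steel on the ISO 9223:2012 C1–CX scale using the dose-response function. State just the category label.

C4

carbon steel: f(T) = -0.054·(T−10) [T>10 °C] = -0.8100
  sulphur-dioxide contribution → 12.12 μm/a
  chloride contribution → 46.89 μm/a
  total first-year rate 59.01 μm/a
Category bounds: 50…80 μm/a bracket r_corr ⇒ C4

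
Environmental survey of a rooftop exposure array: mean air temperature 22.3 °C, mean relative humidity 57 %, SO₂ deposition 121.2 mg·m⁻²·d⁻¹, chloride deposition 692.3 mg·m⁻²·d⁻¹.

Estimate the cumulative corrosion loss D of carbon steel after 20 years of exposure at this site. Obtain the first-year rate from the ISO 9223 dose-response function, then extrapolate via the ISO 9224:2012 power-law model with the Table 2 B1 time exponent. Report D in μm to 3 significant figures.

carbon steel: temperature factor f = -0.054·(12.3) = -0.6642
  Pd branch = 1.77·Pd^0.52·e^(0.02·RH+f) = 34.52 μm/a
  Cl⁻ term: 0.102·692.3^0.62·exp(0.033·57+0.04·22.3) = 94.16
  sum: 34.52 + 94.16 → r_corr = 128.7 μm/a
Power-law: D(20) = r_corr · 20^0.523
  D(20) = 128.7 × 20^0.523 = 128.7 × 4.791 = 616.5 μm

D(20) = 617 μm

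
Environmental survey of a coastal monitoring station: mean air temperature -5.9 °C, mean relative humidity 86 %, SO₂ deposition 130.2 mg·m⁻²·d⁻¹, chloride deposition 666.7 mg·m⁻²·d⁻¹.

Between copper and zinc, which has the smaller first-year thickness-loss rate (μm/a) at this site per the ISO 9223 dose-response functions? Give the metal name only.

copper: T≤10 °C ⇒ hinge +0.126·(-5.9−10) = -2.0034
  Pd branch = 0.0053·Pd^0.26·e^(0.059·RH+f) = 0.4052 μm/a
  Sd branch = 0.01025·Sd^0.27·e^(0.036·RH+0.049·T) = 0.9822 μm/a
  sum: 0.4052 + 0.9822 → r_corr = 1.387 μm/a
zinc: T≤10 °C ⇒ hinge +0.038·(-5.9−10) = -0.6042
  Pd branch = 0.0129·Pd^0.44·e^(0.046·RH+f) = 3.138 μm/a
  Sd branch = 0.0175·Sd^0.57·e^(0.008·RH+0.085·T) = 0.8584 μm/a
  r_corr = 3.138 + 0.8584 = 3.997 μm/a
Ordering by μm/a: zinc (4) > copper (1.39)

copper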